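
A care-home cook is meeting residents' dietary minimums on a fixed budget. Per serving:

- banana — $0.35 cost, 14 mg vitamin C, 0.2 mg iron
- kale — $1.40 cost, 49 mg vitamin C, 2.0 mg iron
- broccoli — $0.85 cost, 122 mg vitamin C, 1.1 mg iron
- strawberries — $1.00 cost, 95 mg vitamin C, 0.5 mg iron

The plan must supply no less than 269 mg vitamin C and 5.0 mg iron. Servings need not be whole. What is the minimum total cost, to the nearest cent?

Two binding constraints pin down two serving amounts, so the optimal mix uses at most two foods. The candidates are each food alone (scaled to the tighter of vitamin C/iron) and each pair with both constraints tight.
banana only: max(269/14, 5.0/0.2) = 25 servings → $8.75.
kale only: max(269/49, 5.0/2.0) = 5.49 servings → $7.69.
broccoli only: max(269/122, 5.0/1.1) = 4.545 servings → $3.86.
strawberries only: max(269/95, 5.0/0.5) = 10 servings → $10.00.
banana + kale with both tight: 16.1 servings and 0.8901 servings → $6.88.
banana + broccoli: the both-tight solution has a negative serving — not a feasible corner.
banana + strawberries: intersection lies outside the first quadrant.
kale + broccoli with both tight: 1.652 servings and 1.541 servings → $3.62.
kale + strawberries with both tight: 2.057 servings and 1.77 servings → $4.65.
broccoli + strawberries with both targets exact would need a negative amount; discard.
Cheapest feasible corner: $3.62.

$3.62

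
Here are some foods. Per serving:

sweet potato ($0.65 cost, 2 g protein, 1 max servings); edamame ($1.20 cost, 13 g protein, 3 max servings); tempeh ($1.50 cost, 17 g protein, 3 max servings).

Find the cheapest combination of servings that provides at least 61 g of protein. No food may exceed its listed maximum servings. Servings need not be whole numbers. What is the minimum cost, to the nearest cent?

Cost per g of protein: tempeh $0.0882, edamame $0.0923, sweet potato $0.3250.
Take 3 servings of tempeh: +51.0 g protein for $4.50 (total $4.50, still need 10.0 g).
Take 0.7692 servings of edamame: +10.0 g protein for $0.92 (total $5.42, still need 0.0 g).
Greedy by cheapest-per-g is optimal for a single linear constraint, so the minimum cost is $5.42.

$5.42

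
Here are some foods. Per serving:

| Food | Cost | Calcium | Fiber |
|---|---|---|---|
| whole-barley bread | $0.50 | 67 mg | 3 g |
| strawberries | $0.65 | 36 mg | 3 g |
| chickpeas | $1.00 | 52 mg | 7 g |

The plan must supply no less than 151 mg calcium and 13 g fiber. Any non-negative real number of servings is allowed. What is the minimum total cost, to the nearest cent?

$1.94

This is a tiny linear program; its minimum lies at a vertex of the feasible set. List the vertices and price them.
whole-barley bread only: max(151/67, 13/3) = 4.333 servings → $2.17.
strawberries only: max(151/36, 13/3) = 4.333 servings → $2.82.
chickpeas only: max(151/52, 13/7) = 2.904 servings → $2.90.
whole-barley bread + strawberries with both targets exact would need a negative amount; discard.
whole-barley bread + chickpeas with both tight: 1.217 servings and 1.335 servings → $1.94.
strawberries + chickpeas with both tight: 3.969 servings and 0.1562 servings → $2.74.
The minimum over all feasible corners is $1.94.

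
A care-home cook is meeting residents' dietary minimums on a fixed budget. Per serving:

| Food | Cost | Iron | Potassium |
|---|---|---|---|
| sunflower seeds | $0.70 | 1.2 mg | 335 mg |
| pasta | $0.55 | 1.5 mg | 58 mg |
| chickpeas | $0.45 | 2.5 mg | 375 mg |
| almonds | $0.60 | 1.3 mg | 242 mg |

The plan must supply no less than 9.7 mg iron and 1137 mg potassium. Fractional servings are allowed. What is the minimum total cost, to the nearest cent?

With two linear requirements the optimum uses one or two foods; enumerate the corners.
sunflower seeds only: max(9.7/1.2, 1137/335) = 8.083 servings → $5.66.
pasta only: max(9.7/1.5, 1137/58) = 19.6 servings → $10.78.
chickpeas only: max(9.7/2.5, 1137/375) = 3.88 servings → $1.75.
almonds only: max(9.7/1.3, 1137/242) = 7.462 servings → $4.48.
sunflower seeds + pasta with both tight: 2.64 servings and 4.355 servings → $4.24.
sunflower seeds + chickpeas: intersection lies outside the first quadrant.
sunflower seeds + almonds with both targets exact would need a negative amount; discard.
pasta + chickpeas with both tight: 1.904 servings and 2.737 servings → $2.28.
pasta + almonds with both tight: 3.023 servings and 3.974 servings → $4.05.
chickpeas + almonds with both targets exact would need a negative amount; discard.
Cheapest feasible corner: $1.75.

$1.75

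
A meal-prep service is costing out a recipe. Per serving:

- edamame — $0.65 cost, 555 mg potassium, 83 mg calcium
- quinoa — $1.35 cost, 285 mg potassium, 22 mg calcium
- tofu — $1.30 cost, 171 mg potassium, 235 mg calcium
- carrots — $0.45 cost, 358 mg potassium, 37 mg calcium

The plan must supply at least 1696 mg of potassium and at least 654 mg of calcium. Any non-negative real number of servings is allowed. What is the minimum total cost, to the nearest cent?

Check every corner: each single food scaled to meet both minima, and each pair solved so both constraints bind.
edamame only: max(1696/555, 654/83) = 7.88 servings → $5.12.
quinoa only: max(1696/285, 654/22) = 29.73 servings → $40.13.
tofu only: max(1696/171, 654/235) = 9.918 servings → $12.89.
carrots only: max(1696/358, 654/37) = 17.68 servings → $7.95.
edamame + quinoa with both targets exact would need a negative amount; discard.
edamame + tofu with both tight: 2.467 servings and 1.912 servings → $4.09.
edamame + carrots: the both-tight solution has a negative serving — not a feasible corner.
quinoa + tofu with both tight: 4.536 servings and 2.358 servings → $9.19.
quinoa + carrots with both targets exact would need a negative amount; discard.
tofu + carrots with both tight: 2.203 servings and 3.685 servings → $4.52.
So the least-cost plan costs $4.09.

$4.09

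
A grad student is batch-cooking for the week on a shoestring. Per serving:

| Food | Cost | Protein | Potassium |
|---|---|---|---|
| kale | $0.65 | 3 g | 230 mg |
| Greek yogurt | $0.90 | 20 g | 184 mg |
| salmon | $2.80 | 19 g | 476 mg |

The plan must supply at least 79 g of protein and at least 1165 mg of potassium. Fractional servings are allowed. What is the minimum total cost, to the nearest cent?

$4.67

The cheapest plan sits at a corner of the feasible region — with two constraints it uses at most two foods.
kale only: max(79/3, 1165/230) = 26.33 servings → $17.12.
Greek yogurt only: max(79/20, 1165/184) = 6.332 servings → $5.70.
salmon only: max(79/19, 1165/476) = 4.158 servings → $11.64.
kale + Greek yogurt with both tight: 2.165 servings and 3.625 servings → $4.67.
kale + salmon with both targets exact would need a negative amount; discard.
Greek yogurt + salmon with both tight: 2.568 servings and 1.455 servings → $6.38.
So the least-cost plan costs $4.67.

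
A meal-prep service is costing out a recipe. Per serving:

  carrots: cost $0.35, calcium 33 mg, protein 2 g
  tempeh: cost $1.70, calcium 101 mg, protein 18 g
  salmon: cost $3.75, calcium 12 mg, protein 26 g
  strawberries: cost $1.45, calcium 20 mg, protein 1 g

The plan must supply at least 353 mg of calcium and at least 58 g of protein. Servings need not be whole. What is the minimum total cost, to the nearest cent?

At the optimum either one food covers both requirements or two foods hit both targets exactly; no other combination can be cheaper.
carrots only: max(353/33, 58/2) = 29 servings → $10.15.
tempeh only: max(353/101, 58/18) = 3.495 servings → $5.94.
salmon only: max(353/12, 58/26) = 29.42 servings → $110.31.
strawberries only: max(353/20, 58/1) = 58 servings → $84.10.
carrots + tempeh with both tight: 1.265 servings and 3.082 servings → $5.68.
carrots + salmon with both tight: 10.17 servings and 1.448 servings → $8.99.
carrots + strawberries: the both-tight solution has a negative serving — not a feasible corner.
tempeh + salmon with both targets exact would need a negative amount; discard.
tempeh + strawberries with both tight: 3.116 servings and 1.915 servings → $8.07.
salmon + strawberries with both tight: 1.589 servings and 16.7 servings → $30.17.
Cheapest feasible corner: $5.68.

$5.68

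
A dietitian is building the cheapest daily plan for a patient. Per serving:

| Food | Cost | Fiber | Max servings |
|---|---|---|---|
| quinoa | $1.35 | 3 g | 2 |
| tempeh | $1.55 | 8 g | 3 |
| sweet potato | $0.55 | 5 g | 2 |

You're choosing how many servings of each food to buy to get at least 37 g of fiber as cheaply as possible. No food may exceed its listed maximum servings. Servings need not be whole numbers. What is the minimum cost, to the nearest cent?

$7.10

Cost per g of fiber: sweet potato $0.1100, tempeh $0.1938, quinoa $0.4500.
Take 2 servings of sweet potato: +10.0 g fiber for $1.10 (total $1.10, still need 27.0 g).
Take 3 servings of tempeh: +24.0 g fiber for $4.65 (total $5.75, still need 3.0 g).
Take 1 serving of quinoa: +3.0 g fiber for $1.35 (total $7.10, still need 0.0 g).
Greedy by cheapest-per-g is optimal for a single linear constraint, so the minimum cost is $7.10.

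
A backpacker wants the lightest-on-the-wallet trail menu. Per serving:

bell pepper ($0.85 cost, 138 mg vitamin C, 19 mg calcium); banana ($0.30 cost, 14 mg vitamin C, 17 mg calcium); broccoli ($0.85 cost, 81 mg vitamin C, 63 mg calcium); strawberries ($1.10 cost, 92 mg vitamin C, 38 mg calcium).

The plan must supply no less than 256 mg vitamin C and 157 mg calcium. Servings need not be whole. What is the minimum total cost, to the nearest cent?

For a min-cost LP with two ≥-constraints, a basic feasible solution has at most two positive variables.
bell pepper only: max(256/138, 157/19) = 8.263 servings → $7.02.
banana only: max(256/14, 157/17) = 18.29 servings → $5.49.
broccoli only: max(256/81, 157/63) = 3.16 servings → $2.69.
strawberries only: max(256/92, 157/38) = 4.132 servings → $4.54.
bell pepper + banana with both tight: 1.036 servings and 8.078 servings → $3.30.
bell pepper + broccoli with both tight: 0.4767 servings and 2.348 servings → $2.40.
bell pepper + strawberries with both targets exact would need a negative amount; discard.
banana + broccoli: intersection lies outside the first quadrant.
banana + strawberries with both tight: 4.57 servings and 2.087 servings → $3.67.
broccoli + strawberries with both tight: 1.735 servings and 1.255 servings → $2.86.
The minimum over all feasible corners is $2.40.

$2.40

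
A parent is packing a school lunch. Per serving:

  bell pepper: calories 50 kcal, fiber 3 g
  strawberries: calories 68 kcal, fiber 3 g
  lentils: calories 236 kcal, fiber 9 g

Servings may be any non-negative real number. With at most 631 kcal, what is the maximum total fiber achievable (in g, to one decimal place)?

Fiber per kcal: bell pepper 0.06, strawberries 0.04412, lentils 0.03814.
With no serving limits, spend the whole calories allowance on bell pepper: 631 kcal / 50 kcal × 3 g = 37.9 g.

37.9 g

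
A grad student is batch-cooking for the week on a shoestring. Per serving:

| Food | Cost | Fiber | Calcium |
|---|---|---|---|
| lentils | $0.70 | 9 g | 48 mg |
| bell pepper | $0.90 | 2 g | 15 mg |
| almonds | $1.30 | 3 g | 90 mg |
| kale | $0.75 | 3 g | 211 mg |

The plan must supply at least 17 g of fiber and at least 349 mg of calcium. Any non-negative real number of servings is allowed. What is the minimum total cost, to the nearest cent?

$2.01

At the optimum either one food covers both requirements or two foods hit both targets exactly; no other combination can be cheaper.
lentils only: max(17/9, 349/48) = 7.271 servings → $5.09.
bell pepper only: max(17/2, 349/15) = 23.27 servings → $20.94.
almonds only: max(17/3, 349/90) = 5.667 servings → $7.37.
kale only: max(17/3, 349/211) = 5.667 servings → $4.25.
lentils + bell pepper: intersection lies outside the first quadrant.
lentils + almonds with both tight: 0.7252 servings and 3.491 servings → $5.05.
lentils + kale with both tight: 1.447 servings and 1.325 servings → $2.01.
bell pepper + almonds with both tight: 3.578 servings and 3.281 servings → $7.49.
bell pepper + kale with both tight: 6.737 servings and 1.175 servings → $6.94.
almonds + kale: intersection lies outside the first quadrant.
The minimum over all feasible corners is $2.01.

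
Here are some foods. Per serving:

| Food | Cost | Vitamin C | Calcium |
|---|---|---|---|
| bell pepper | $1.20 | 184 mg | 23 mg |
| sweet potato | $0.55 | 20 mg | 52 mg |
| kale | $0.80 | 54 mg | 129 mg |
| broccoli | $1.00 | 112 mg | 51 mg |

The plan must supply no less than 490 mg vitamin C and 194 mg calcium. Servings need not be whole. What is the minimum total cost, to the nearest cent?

The cheapest plan sits at a corner of the feasible region — with two constraints it uses at most two foods.
bell pepper only: max(490/184, 194/23) = 8.435 servings → $10.12.
sweet potato only: max(490/20, 194/52) = 24.5 servings → $13.47.
kale only: max(490/54, 194/129) = 9.074 servings → $7.26.
broccoli only: max(490/112, 194/51) = 4.375 servings → $4.38.
bell pepper + sweet potato with both tight: 2.372 servings and 2.682 servings → $4.32.
bell pepper + kale with both tight: 2.344 servings and 1.086 servings → $3.68.
bell pepper + broccoli with both tight: 0.4791 servings and 3.588 servings → $4.16.
sweet potato + kale with both targets exact would need a negative amount; discard.
sweet potato + broccoli: the both-tight solution has a negative serving — not a feasible corner.
kale + broccoli with both targets exact would need a negative amount; discard.
So the least-cost plan costs $3.68.

$3.68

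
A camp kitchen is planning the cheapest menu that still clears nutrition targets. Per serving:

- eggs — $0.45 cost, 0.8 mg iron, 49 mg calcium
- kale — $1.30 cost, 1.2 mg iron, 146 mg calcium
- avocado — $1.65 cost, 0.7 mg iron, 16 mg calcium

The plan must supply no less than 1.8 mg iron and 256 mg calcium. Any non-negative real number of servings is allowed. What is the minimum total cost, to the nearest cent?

For a min-cost LP with two ≥-constraints, a basic feasible solution has at most two positive variables.
eggs only: max(1.8/0.8, 256/49) = 5.224 servings → $2.35.
kale only: max(1.8/1.2, 256/146) = 1.753 servings → $2.28.
avocado only: max(1.8/0.7, 256/16) = 16 servings → $26.40.
eggs + kale: intersection lies outside the first quadrant.
eggs + avocado: intersection lies outside the first quadrant.
kale + avocado: the both-tight solution has a negative serving — not a feasible corner.
Cheapest feasible corner: $2.28.

$2.28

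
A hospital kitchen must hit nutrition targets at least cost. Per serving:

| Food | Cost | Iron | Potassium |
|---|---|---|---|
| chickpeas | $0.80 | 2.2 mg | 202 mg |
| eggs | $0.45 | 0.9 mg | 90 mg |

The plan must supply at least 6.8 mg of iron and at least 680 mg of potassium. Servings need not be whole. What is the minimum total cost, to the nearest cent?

$2.69

For a min-cost LP with two ≥-constraints, a basic feasible solution has at most two positive variables.
chickpeas only: max(6.8/2.2, 680/202) = 3.366 servings → $2.69.
eggs only: max(6.8/0.9, 680/90) = 7.556 servings → $3.40.
chickpeas + eggs with both tight: 0 servings and 7.556 servings → $3.40.
So the least-cost plan costs $2.69.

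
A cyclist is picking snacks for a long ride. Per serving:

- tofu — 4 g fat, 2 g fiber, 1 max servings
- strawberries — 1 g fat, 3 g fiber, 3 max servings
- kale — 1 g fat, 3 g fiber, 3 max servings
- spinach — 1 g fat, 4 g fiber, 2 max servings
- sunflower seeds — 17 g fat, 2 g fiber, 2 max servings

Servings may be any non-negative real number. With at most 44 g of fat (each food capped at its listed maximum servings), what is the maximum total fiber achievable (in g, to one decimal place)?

Fiber per g fat: spinach 4, strawberries 3, kale 3, tofu 0.5, sunflower seeds 0.1176.
Take 2 servings of spinach: uses 2 g fat, +8.0 g fiber (running total 8.0 g).
Take 3 servings of strawberries: uses 3 g fat, +9.0 g fiber (running total 17.0 g).
Take 3 servings of kale: uses 3 g fat, +9.0 g fiber (running total 26.0 g).
Take 1 serving of tofu: uses 4 g fat, +2.0 g fiber (running total 28.0 g).
Take 1.882 servings of sunflower seeds: uses 32 g fat, +3.8 g fiber (running total 31.8 g).
Filling greedily by fiber-per-g fat is optimal for one linear limit, giving 31.8 g.

31.8 g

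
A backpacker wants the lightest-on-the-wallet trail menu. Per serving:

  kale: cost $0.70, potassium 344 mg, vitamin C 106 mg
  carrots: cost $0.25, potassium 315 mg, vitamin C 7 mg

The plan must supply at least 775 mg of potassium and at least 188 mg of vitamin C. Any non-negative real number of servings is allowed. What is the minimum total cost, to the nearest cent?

An LP optimum is at a vertex; with two nutrient constraints at most two foods are used. Check each candidate.
kale only: max(775/344, 188/106) = 2.253 servings → $1.58.
carrots only: max(775/315, 188/7) = 26.86 servings → $6.71.
kale + carrots with both tight: 1.736 servings and 0.5641 servings → $1.36.
Cheapest feasible corner: $1.36.

$1.36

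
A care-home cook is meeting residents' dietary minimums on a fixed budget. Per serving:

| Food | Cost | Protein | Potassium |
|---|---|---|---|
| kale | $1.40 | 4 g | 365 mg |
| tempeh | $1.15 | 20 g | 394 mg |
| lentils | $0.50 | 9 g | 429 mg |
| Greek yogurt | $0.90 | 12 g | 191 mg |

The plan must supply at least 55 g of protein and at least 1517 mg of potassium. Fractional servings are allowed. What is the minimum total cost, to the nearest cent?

This is a tiny linear program; its minimum lies at a vertex of the feasible set. List the vertices and price them.
kale only: max(55/4, 1517/365) = 13.75 servings → $19.25.
tempeh only: max(55/20, 1517/394) = 3.85 servings → $4.43.
lentils only: max(55/9, 1517/429) = 6.111 servings → $3.06.
Greek yogurt only: max(55/12, 1517/191) = 7.942 servings → $7.15.
kale + tempeh with both tight: 1.515 servings and 2.447 servings → $4.93.
kale + lentils: the both-tight solution has a negative serving — not a feasible corner.
kale + Greek yogurt with both tight: 2.129 servings and 3.874 servings → $6.47.
tempeh + lentils with both tight: 1.975 servings and 1.722 servings → $3.13.
tempeh + Greek yogurt: intersection lies outside the first quadrant.
lentils + Greek yogurt with both tight: 2.245 servings and 2.899 servings → $3.73.
So the least-cost plan costs $3.06.

$3.06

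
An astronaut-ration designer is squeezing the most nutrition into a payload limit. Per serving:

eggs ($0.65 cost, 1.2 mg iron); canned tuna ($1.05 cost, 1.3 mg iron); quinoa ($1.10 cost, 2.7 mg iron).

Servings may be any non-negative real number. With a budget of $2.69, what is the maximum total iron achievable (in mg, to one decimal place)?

6.6 mg

Iron per dollar: quinoa 2.455, eggs 1.846, canned tuna 1.238.
With no serving limits, spend the whole cost allowance on quinoa: $2.69 / $1.10 × 2.7 mg = 6.6 mg.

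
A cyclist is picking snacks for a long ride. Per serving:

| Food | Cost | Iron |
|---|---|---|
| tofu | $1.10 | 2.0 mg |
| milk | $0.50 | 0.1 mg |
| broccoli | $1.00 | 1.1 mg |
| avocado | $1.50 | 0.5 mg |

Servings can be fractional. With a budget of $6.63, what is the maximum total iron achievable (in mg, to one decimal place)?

12.1 mg

Iron per dollar: tofu 1.818, broccoli 1.1, avocado 0.3333, milk 0.2.
With no serving limits, spend the whole cost allowance on tofu: $6.63 / $1.10 × 2.0 mg = 12.1 mg.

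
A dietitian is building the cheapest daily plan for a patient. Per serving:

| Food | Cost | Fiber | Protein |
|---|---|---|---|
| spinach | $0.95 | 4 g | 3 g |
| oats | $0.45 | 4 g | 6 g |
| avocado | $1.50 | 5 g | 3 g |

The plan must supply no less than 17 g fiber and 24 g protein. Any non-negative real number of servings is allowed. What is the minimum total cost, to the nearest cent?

$1.91

An LP optimum is at a vertex; with two nutrient constraints at most two foods are used. Check each candidate.
spinach only: max(17/4, 24/3) = 8 servings → $7.60.
oats only: max(17/4, 24/6) = 4.25 servings → $1.91.
avocado only: max(17/5, 24/3) = 8 servings → $12.00.
spinach + oats with both tight: 0.5 servings and 3.75 servings → $2.16.
spinach + avocado with both targets exact would need a negative amount; discard.
oats + avocado with both tight: 3.833 servings and 0.3333 servings → $2.23.
The minimum over all feasible corners is $1.91.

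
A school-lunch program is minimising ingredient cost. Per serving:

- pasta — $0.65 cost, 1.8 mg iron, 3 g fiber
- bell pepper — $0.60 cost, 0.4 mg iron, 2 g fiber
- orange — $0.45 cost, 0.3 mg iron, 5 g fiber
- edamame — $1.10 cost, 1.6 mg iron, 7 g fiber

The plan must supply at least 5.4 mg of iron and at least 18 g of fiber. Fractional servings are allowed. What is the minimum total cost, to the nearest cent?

This is a tiny linear program; its minimum lies at a vertex of the feasible set. List the vertices and price them.
pasta only: max(5.4/1.8, 18/3) = 6 servings → $3.90.
bell pepper only: max(5.4/0.4, 18/2) = 13.5 servings → $8.10.
orange only: max(5.4/0.3, 18/5) = 18 servings → $8.10.
edamame only: max(5.4/1.6, 18/7) = 3.375 servings → $3.71.
pasta + bell pepper with both tight: 1.5 servings and 6.75 servings → $5.03.
pasta + orange with both tight: 2.667 servings and 2 servings → $2.63.
pasta + edamame with both tight: 1.154 servings and 2.077 servings → $3.03.
bell pepper + orange: intersection lies outside the first quadrant.
bell pepper + edamame: intersection lies outside the first quadrant.
orange + edamame: the both-tight solution has a negative serving — not a feasible corner.
Cheapest feasible corner: $2.63.

$2.63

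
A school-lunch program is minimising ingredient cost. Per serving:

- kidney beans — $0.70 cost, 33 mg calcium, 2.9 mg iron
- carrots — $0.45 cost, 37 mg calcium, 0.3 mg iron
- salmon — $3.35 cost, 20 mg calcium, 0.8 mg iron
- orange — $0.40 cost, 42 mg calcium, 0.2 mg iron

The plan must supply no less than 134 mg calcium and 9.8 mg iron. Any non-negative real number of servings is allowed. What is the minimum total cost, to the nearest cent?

Compare the cost at each extreme point of the feasible region.
kidney beans only: max(134/33, 9.8/2.9) = 4.061 servings → $2.84.
carrots only: max(134/37, 9.8/0.3) = 32.67 servings → $14.70.
salmon only: max(134/20, 9.8/0.8) = 12.25 servings → $41.04.
orange only: max(134/42, 9.8/0.2) = 49 servings → $19.60.
kidney beans + carrots with both tight: 3.31 servings and 0.6694 servings → $2.62.
kidney beans + salmon with both tight: 2.81 servings and 2.063 servings → $8.88.
kidney beans + orange with both tight: 3.34 servings and 0.566 servings → $2.56.
carrots + salmon: intersection lies outside the first quadrant.
carrots + orange with both targets exact would need a negative amount; discard.
salmon + orange: intersection lies outside the first quadrant.
The minimum over all feasible corners is $2.56.

$2.56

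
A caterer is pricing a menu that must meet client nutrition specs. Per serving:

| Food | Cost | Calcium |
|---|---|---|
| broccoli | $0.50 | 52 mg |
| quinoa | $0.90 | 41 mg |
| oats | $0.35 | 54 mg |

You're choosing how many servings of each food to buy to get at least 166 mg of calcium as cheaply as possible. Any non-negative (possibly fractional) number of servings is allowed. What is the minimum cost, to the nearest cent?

$1.08

Cost per mg of calcium: oats $0.0065, broccoli $0.0096, quinoa $0.0220.
With no serving limits, use only oats: 166 mg / 54 mg = 3.074 servings × $0.35 = $1.08.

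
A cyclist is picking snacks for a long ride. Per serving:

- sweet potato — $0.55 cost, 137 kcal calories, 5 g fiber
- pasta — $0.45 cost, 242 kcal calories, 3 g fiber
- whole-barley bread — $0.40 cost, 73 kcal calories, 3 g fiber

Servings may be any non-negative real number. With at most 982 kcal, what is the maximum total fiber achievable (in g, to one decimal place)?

40.4 g

Fiber per kcal: whole-barley bread 0.0411, sweet potato 0.0365, pasta 0.0124.
With no serving limits, spend the whole calories allowance on whole-barley bread: 982 kcal / 73 kcal × 3 g = 40.4 g.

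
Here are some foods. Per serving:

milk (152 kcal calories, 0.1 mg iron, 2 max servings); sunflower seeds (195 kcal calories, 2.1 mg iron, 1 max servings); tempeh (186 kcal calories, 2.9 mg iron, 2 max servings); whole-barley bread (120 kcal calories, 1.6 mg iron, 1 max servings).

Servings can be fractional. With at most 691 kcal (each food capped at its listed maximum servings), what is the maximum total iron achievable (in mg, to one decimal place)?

Iron per kcal: tempeh 0.01559, whole-barley bread 0.01333, sunflower seeds 0.01077, milk 0.0006579.
Take 2 servings of tempeh: uses 372 kcal, +5.8 mg iron (running total 5.8 mg).
Take 1 serving of whole-barley bread: uses 120 kcal, +1.6 mg iron (running total 7.4 mg).
Take 1 serving of sunflower seeds: uses 195 kcal, +2.1 mg iron (running total 9.5 mg).
Take 0.02632 servings of milk: uses 4 kcal, +0.0 mg iron (running total 9.5 mg).
Greedy by best ratio exhausts the calories allowance optimally: 9.5 mg.

9.5 mg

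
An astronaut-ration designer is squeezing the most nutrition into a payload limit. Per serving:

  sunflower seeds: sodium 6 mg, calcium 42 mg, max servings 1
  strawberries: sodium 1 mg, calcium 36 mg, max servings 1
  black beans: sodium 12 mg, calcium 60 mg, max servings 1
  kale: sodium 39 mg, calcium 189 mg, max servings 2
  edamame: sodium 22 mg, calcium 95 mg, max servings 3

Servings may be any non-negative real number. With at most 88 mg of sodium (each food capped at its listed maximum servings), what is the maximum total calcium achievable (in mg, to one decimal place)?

Calcium per mg sodium: strawberries 36, sunflower seeds 7, black beans 5, kale 4.846, edamame 4.318.
Take 1 serving of strawberries: uses 1 mg sodium, +36.0 mg calcium (running total 36.0 mg).
Take 1 serving of sunflower seeds: uses 6 mg sodium, +42.0 mg calcium (running total 78.0 mg).
Take 1 serving of black beans: uses 12 mg sodium, +60.0 mg calcium (running total 138.0 mg).
Take 1.769 servings of kale: uses 69 mg sodium, +334.4 mg calcium (running total 472.4 mg).
Greedy by best ratio exhausts the sodium allowance optimally: 472.4 mg.

472.4 mg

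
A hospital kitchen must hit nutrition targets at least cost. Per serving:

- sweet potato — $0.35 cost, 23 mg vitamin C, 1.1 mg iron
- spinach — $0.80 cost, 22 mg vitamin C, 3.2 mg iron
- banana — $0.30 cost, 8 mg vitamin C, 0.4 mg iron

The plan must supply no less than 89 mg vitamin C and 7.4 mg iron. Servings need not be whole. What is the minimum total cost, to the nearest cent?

This is a tiny linear program; its minimum lies at a vertex of the feasible set. List the vertices and price them.
sweet potato only: max(89/23, 7.4/1.1) = 6.727 servings → $2.35.
spinach only: max(89/22, 7.4/3.2) = 4.045 servings → $3.24.
banana only: max(89/8, 7.4/0.4) = 18.5 servings → $5.55.
sweet potato + spinach with both tight: 2.47 servings and 1.464 servings → $2.04.
sweet potato + banana with both targets exact would need a negative amount; discard.
spinach + banana with both tight: 1.405 servings and 7.262 servings → $3.30.
Cheapest feasible corner: $2.04.

$2.04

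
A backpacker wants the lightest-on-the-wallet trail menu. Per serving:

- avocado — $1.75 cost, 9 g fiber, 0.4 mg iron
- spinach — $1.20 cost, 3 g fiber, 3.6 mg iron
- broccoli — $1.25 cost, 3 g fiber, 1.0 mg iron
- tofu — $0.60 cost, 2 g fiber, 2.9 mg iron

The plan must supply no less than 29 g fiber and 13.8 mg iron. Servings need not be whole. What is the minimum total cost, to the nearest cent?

The cheapest plan sits at a corner of the feasible region — with two constraints it uses at most two foods.
avocado only: max(29/9, 13.8/0.4) = 34.5 servings → $60.38.
spinach only: max(29/3, 13.8/3.6) = 9.667 servings → $11.60.
broccoli only: max(29/3, 13.8/1.0) = 13.8 servings → $17.25.
tofu only: max(29/2, 13.8/2.9) = 14.5 servings → $8.70.
avocado + spinach with both tight: 2.019 servings and 3.609 servings → $7.86.
avocado + broccoli: the both-tight solution has a negative serving — not a feasible corner.
avocado + tofu with both tight: 2.233 servings and 4.451 servings → $6.58.
spinach + broccoli with both tight: 1.59 servings and 8.077 servings → $12.00.
spinach + tofu: intersection lies outside the first quadrant.
broccoli + tofu with both tight: 8.433 servings and 1.851 servings → $11.65.
Cheapest feasible corner: $6.58.

$6.58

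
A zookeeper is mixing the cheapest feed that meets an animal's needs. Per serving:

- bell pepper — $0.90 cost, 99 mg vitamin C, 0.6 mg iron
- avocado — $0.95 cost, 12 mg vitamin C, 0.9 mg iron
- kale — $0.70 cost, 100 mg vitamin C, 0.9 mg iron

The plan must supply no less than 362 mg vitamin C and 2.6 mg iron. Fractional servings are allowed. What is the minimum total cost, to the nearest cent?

$2.53

Check every corner: each single food scaled to meet both minima, and each pair solved so both constraints bind.
bell pepper only: max(362/99, 2.6/0.6) = 4.333 servings → $3.90.
avocado only: max(362/12, 2.6/0.9) = 30.17 servings → $28.66.
kale only: max(362/100, 2.6/0.9) = 3.62 servings → $2.53.
bell pepper + avocado with both tight: 3.597 servings and 0.4908 servings → $3.70.
bell pepper + kale with both tight: 2.261 servings and 1.381 servings → $3.00.
avocado + kale: the both-tight solution has a negative serving — not a feasible corner.
Cheapest feasible corner: $2.53.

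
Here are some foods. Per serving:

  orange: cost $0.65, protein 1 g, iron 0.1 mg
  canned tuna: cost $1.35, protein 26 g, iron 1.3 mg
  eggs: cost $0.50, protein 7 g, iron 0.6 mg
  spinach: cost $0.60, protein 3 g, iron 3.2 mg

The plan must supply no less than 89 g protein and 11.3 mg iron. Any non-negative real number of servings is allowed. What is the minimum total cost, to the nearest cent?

$5.62

orange only: max(89/1, 11.3/0.1) = 113 servings → $73.45.
canned tuna only: max(89/26, 11.3/1.3) = 8.692 servings → $11.73.
eggs only: max(89/7, 11.3/0.6) = 18.83 servings → $9.42.
spinach only: max(89/3, 11.3/3.2) = 29.67 servings → $17.80.
orange + canned tuna: the both-tight solution has a negative serving — not a feasible corner.
orange + eggs with both targets exact would need a negative amount; discard.
orange + spinach with both tight: 86.52 servings and 0.8276 servings → $56.73.
canned tuna + eggs with both targets exact would need a negative amount; discard.
canned tuna + spinach with both tight: 3.164 servings and 2.246 servings → $5.62.
eggs + spinach with both tight: 12.18 servings and 1.248 servings → $6.84.
So the least-cost plan costs $5.62.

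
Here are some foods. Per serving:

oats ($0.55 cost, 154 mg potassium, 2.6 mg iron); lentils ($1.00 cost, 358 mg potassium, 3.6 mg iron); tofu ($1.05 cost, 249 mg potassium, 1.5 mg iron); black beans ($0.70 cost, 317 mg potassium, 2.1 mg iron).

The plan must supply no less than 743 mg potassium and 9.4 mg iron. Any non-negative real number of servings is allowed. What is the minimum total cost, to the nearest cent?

For a min-cost LP with two ≥-constraints, a basic feasible solution has at most two positive variables.
oats only: max(743/154, 9.4/2.6) = 4.825 servings → $2.65.
lentils only: max(743/358, 9.4/3.6) = 2.611 servings → $2.61.
tofu only: max(743/249, 9.4/1.5) = 6.267 servings → $6.58.
black beans only: max(743/317, 9.4/2.1) = 4.476 servings → $3.13.
oats + lentils with both tight: 1.834 servings and 1.286 servings → $2.30.
oats + tofu with both tight: 2.945 servings and 1.163 servings → $2.84.
oats + black beans with both tight: 2.834 servings and 0.9669 servings → $2.24.
lentils + tofu with both targets exact would need a negative amount; discard.
lentils + black beans with both targets exact would need a negative amount; discard.
tofu + black beans with both targets exact would need a negative amount; discard.
So the least-cost plan costs $2.24.

$2.24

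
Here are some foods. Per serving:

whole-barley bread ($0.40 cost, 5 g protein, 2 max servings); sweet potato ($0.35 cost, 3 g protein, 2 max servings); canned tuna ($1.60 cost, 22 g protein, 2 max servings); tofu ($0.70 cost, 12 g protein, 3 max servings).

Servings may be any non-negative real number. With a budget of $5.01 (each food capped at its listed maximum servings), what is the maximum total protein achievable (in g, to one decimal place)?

76.0 g

Protein per dollar: tofu 17.14, canned tuna 13.75, whole-barley bread 12.5, sweet potato 8.571.
Take 3 servings of tofu: spends $2.10, +36.0 g protein (running total 36.0 g).
Take 1.819 servings of canned tuna: spends $2.91, +40.0 g protein (running total 76.0 g).
Greedy by best ratio exhausts the cost allowance optimally: 76.0 g.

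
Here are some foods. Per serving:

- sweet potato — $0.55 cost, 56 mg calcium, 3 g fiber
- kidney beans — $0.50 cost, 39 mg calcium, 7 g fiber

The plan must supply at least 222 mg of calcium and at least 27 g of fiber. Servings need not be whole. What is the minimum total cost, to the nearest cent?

$2.54

At the optimum either one food covers both requirements or two foods hit both targets exactly; no other combination can be cheaper.
sweet potato only: max(222/56, 27/3) = 9 servings → $4.95.
kidney beans only: max(222/39, 27/7) = 5.692 servings → $2.85.
sweet potato + kidney beans with both tight: 1.822 servings and 3.076 servings → $2.54.
Cheapest feasible corner: $2.54.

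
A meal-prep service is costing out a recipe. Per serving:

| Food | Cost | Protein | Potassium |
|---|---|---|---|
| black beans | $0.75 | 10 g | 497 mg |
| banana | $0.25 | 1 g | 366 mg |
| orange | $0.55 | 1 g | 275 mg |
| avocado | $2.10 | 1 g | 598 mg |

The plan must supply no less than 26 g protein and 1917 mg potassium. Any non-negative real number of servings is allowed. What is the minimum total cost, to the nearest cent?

black beans only: max(26/10, 1917/497) = 3.857 servings → $2.89.
banana only: max(26/1, 1917/366) = 26 servings → $6.50.
orange only: max(26/1, 1917/275) = 26 servings → $14.30.
avocado only: max(26/1, 1917/598) = 26 servings → $54.60.
black beans + banana with both tight: 2.402 servings and 1.975 servings → $2.30.
black beans + orange with both tight: 2.323 servings and 2.773 servings → $3.27.
black beans + avocado with both tight: 2.486 servings and 1.14 servings → $4.26.
banana + orange: intersection lies outside the first quadrant.
banana + avocado with both targets exact would need a negative amount; discard.
orange + avocado: intersection lies outside the first quadrant.
So the least-cost plan costs $2.30.

$2.30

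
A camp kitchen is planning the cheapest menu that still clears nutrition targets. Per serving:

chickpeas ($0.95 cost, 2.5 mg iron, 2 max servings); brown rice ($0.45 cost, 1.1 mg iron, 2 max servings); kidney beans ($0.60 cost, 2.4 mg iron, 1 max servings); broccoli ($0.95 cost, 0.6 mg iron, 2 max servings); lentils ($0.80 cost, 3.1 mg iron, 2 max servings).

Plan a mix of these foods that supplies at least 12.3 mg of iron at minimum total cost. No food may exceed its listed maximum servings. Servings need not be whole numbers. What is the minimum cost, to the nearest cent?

Cost per mg of iron: kidney beans $0.2500, lentils $0.2581, chickpeas $0.3800, brown rice $0.4091, broccoli $1.5833.
Take 1 serving of kidney beans: +2.4 mg iron for $0.60 (total $0.60, still need 9.9 mg).
Take 2 servings of lentils: +6.2 mg iron for $1.60 (total $2.20, still need 3.7 mg).
Take 1.48 servings of chickpeas: +3.7 mg iron for $1.41 (total $3.61, still need 0.0 mg).
Filling from the cheapest source first is optimal under one linear minimum: $3.61.

$3.61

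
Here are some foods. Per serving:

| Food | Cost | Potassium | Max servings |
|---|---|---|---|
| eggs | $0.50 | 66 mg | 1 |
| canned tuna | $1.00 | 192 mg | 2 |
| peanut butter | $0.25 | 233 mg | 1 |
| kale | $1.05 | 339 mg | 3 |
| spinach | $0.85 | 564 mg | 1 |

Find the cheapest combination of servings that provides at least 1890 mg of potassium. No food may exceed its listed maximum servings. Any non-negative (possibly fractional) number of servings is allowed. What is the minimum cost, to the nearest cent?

$4.65

Cost per mg of potassium: peanut butter $0.0011, spinach $0.0015, kale $0.0031, canned tuna $0.0052, eggs $0.0076.
Take 1 serving of peanut butter: +233.0 mg potassium for $0.25 (total $0.25, still need 1657.0 mg).
Take 1 serving of spinach: +564.0 mg potassium for $0.85 (total $1.10, still need 1093.0 mg).
Take 3 servings of kale: +1017.0 mg potassium for $3.15 (total $4.25, still need 76.0 mg).
Take 0.3958 servings of canned tuna: +76.0 mg potassium for $0.40 (total $4.65, still need 0.0 mg).
Greedy by cheapest-per-mg is optimal for a single linear constraint, so the minimum cost is $4.65.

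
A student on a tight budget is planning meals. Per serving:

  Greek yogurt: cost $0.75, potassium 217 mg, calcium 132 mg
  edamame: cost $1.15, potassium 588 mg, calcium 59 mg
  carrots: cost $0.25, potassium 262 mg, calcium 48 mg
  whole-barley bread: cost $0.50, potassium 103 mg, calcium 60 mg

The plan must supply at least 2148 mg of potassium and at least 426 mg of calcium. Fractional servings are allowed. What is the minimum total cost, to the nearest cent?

$2.22

Compare the cost at each extreme point of the feasible region.
Greek yogurt only: max(2148/217, 426/132) = 9.899 servings → $7.42.
edamame only: max(2148/588, 426/59) = 7.22 servings → $8.30.
carrots only: max(2148/262, 426/48) = 8.875 servings → $2.22.
whole-barley bread only: max(2148/103, 426/60) = 20.85 servings → $10.43.
Greek yogurt + edamame with both tight: 1.909 servings and 2.948 servings → $4.82.
Greek yogurt + carrots with both tight: 0.352 servings and 7.907 servings → $2.24.
Greek yogurt + whole-barley bread: intersection lies outside the first quadrant.
edamame + carrots: intersection lies outside the first quadrant.
edamame + whole-barley bread with both tight: 2.911 servings and 4.238 servings → $5.47.
carrots + whole-barley bread with both tight: 7.888 servings and 0.7895 servings → $2.37.
Cheapest feasible corner: $2.22.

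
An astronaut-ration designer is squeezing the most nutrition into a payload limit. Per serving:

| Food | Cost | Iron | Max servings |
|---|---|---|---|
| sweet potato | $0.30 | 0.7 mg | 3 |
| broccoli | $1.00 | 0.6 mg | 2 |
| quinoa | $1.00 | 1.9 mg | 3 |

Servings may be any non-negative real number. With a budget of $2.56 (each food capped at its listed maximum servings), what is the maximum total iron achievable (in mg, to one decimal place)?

Iron per dollar: sweet potato 2.333, quinoa 1.9, broccoli 0.6.
Take 3 servings of sweet potato: spends $0.90, +2.1 mg iron (running total 2.1 mg).
Take 1.66 servings of quinoa: spends $1.66, +3.2 mg iron (running total 5.3 mg).
Filling greedily by iron-per-dollar is optimal for one linear limit, giving 5.3 mg.

5.3 mg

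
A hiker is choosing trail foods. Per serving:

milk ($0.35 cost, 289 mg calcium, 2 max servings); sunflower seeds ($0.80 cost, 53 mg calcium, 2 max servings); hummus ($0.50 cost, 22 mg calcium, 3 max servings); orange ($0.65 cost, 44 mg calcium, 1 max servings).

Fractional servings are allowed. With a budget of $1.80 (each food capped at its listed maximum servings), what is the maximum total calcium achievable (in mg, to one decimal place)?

651.8 mg

Calcium per dollar: milk 825.7, orange 67.69, sunflower seeds 66.25, hummus 44.
Take 2 servings of milk: spends $0.70, +578.0 mg calcium (running total 578.0 mg).
Take 1 serving of orange: spends $0.65, +44.0 mg calcium (running total 622.0 mg).
Take 0.5625 servings of sunflower seeds: spends $0.45, +29.8 mg calcium (running total 651.8 mg).
Filling greedily by calcium-per-dollar is optimal for one linear limit, giving 651.8 mg.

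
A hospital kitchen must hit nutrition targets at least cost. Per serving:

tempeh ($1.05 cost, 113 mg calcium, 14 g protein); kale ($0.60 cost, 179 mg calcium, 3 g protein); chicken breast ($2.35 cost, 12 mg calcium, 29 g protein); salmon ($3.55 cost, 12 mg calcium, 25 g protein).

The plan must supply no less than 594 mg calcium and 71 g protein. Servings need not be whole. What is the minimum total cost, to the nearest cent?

$5.38

The cheapest plan sits at a corner of the feasible region — with two constraints it uses at most two foods.
tempeh only: max(594/113, 71/14) = 5.257 servings → $5.52.
kale only: max(594/179, 71/3) = 23.67 servings → $14.20.
chicken breast only: max(594/12, 71/29) = 49.5 servings → $116.33.
salmon only: max(594/12, 71/25) = 49.5 servings → $175.72.
tempeh + kale with both tight: 5.042 servings and 0.1352 servings → $5.38.
tempeh + chicken breast: intersection lies outside the first quadrant.
tempeh + salmon with both targets exact would need a negative amount; discard.
kale + chicken breast with both tight: 3.176 servings and 2.12 servings → $6.89.
kale + salmon with both tight: 3.153 servings and 2.462 servings → $10.63.
chicken breast + salmon: intersection lies outside the first quadrant.
Cheapest feasible corner: $5.38.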